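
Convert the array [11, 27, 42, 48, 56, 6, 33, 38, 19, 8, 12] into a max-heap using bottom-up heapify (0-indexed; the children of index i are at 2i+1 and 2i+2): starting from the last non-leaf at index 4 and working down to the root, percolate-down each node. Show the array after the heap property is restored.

[56, 48, 42, 38, 27, 6, 33, 11, 19, 8, 12]

sift down from index 4: already satisfies heap property
sift down from index 3: already satisfies heap property
sift down from index 2: already satisfies heap property
sift down from index 1:
  27 vs larger child 56 at index 4, swap → [11, 56, 42, 48, 27, 6, 33, 38, 19, 8, 12]
sift down from index 0:
  11 vs larger child 56 at index 1, swap → [56, 11, 42, 48, 27, 6, 33, 38, 19, 8, 12]
  11 vs larger child 48 at index 3, swap → [56, 48, 42, 11, 27, 6, 33, 38, 19, 8, 12]
  11 vs larger child 38 at index 7, swap → [56, 48, 42, 38, 27, 6, 33, 11, 19, 8, 12]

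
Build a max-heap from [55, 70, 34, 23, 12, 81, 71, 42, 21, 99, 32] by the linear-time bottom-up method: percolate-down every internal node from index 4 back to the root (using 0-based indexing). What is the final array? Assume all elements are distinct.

sift down from index 4:
  12 vs larger child 99 at index 9, swap → [55, 70, 34, 23, 99, 81, 71, 42, 21, 12, 32]
sift down from index 3:
  23 vs larger child 42 at index 7, swap → [55, 70, 34, 42, 99, 81, 71, 23, 21, 12, 32]
sift down from index 2:
  34 vs larger child 81 at index 5, swap → [55, 70, 81, 42, 99, 34, 71, 23, 21, 12, 32]
sift down from index 1:
  70 vs larger child 99 at index 4, swap → [55, 99, 81, 42, 70, 34, 71, 23, 21, 12, 32]
sift down from index 0:
  55 vs larger child 99 at index 1, swap → [99, 55, 81, 42, 70, 34, 71, 23, 21, 12, 32]
  55 vs larger child 70 at index 4, swap → [99, 70, 81, 42, 55, 34, 71, 23, 21, 12, 32]

[99, 70, 81, 42, 55, 34, 71, 23, 21, 12, 32]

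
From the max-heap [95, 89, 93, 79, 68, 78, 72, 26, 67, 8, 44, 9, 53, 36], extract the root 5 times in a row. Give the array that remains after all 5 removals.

[72, 68, 53, 67, 44, 8, 9, 26, 36]

extract-max #1 returns 95:
  remove root 95; move last element 36 to root → [36, 89, 93, 79, 68, 78, 72, 26, 67, 8, 44, 9, 53]
  36 vs larger child 93 at index 2, swap → [93, 89, 36, 79, 68, 78, 72, 26, 67, 8, 44, 9, 53]
  36 vs larger child 78 at index 5, swap → [93, 89, 78, 79, 68, 36, 72, 26, 67, 8, 44, 9, 53]
  36 vs larger child 53 at index 12, swap → [93, 89, 78, 79, 68, 53, 72, 26, 67, 8, 44, 9, 36]
extract-max #2 returns 93:
  remove root 93; move last element 36 to root → [36, 89, 78, 79, 68, 53, 72, 26, 67, 8, 44, 9]
  36 vs larger child 89 at index 1, swap → [89, 36, 78, 79, 68, 53, 72, 26, 67, 8, 44, 9]
  36 vs larger child 79 at index 3, swap → [89, 79, 78, 36, 68, 53, 72, 26, 67, 8, 44, 9]
  36 vs larger child 67 at index 8, swap → [89, 79, 78, 67, 68, 53, 72, 26, 36, 8, 44, 9]
extract-max #3 returns 89:
  remove root 89; move last element 9 to root → [9, 79, 78, 67, 68, 53, 72, 26, 36, 8, 44]
  9 vs larger child 79 at index 1, swap → [79, 9, 78, 67, 68, 53, 72, 26, 36, 8, 44]
  9 vs larger child 68 at index 4, swap → [79, 68, 78, 67, 9, 53, 72, 26, 36, 8, 44]
  9 vs larger child 44 at index 10, swap → [79, 68, 78, 67, 44, 53, 72, 26, 36, 8, 9]
extract-max #4 returns 79:
  remove root 79; move last element 9 to root → [9, 68, 78, 67, 44, 53, 72, 26, 36, 8]
  9 vs larger child 78 at index 2, swap → [78, 68, 9, 67, 44, 53, 72, 26, 36, 8]
  9 vs larger child 72 at index 6, swap → [78, 68, 72, 67, 44, 53, 9, 26, 36, 8]
extract-max #5 returns 78:
  remove root 78; move last element 8 to root → [8, 68, 72, 67, 44, 53, 9, 26, 36]
  8 vs larger child 72 at index 2, swap → [72, 68, 8, 67, 44, 53, 9, 26, 36]
  8 vs larger child 53 at index 5, swap → [72, 68, 53, 67, 44, 8, 9, 26, 36]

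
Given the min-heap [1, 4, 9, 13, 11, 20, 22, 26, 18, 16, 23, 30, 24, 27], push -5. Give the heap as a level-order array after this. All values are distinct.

[-5, 4, 1, 13, 11, 20, 9, 26, 18, 16, 23, 30, 24, 27, 22]

append -5 at index 14 → [1, 4, 9, 13, 11, 20, 22, 26, 18, 16, 23, 30, 24, 27, -5]
-5 < parent 22 at index 6, swap → [1, 4, 9, 13, 11, 20, -5, 26, 18, 16, 23, 30, 24, 27, 22]
-5 < parent 9 at index 2, swap → [1, 4, -5, 13, 11, 20, 9, 26, 18, 16, 23, 30, 24, 27, 22]
-5 < parent 1 at index 0, swap → [-5, 4, 1, 13, 11, 20, 9, 26, 18, 16, 23, 30, 24, 27, 22]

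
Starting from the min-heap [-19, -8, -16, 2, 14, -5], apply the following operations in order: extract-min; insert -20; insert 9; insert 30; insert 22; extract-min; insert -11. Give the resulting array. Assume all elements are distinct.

extract-min → returns -19:
  remove root -19; move last element -5 to root → [-5, -8, -16, 2, 14]
  -5 vs smaller child -16 at index 2, swap → [-16, -8, -5, 2, 14]
insert -20:
  append -20 at index 5 → [-16, -8, -5, 2, 14, -20]
  -20 < parent -5 at index 2, swap → [-16, -8, -20, 2, 14, -5]
  -20 < parent -16 at index 0, swap → [-20, -8, -16, 2, 14, -5]
insert 9:
  append 9 at index 6 → [-20, -8, -16, 2, 14, -5, 9] (no swap needed)
insert 30:
  append 30 at index 7 → [-20, -8, -16, 2, 14, -5, 9, 30] (no swap needed)
insert 22:
  append 22 at index 8 → [-20, -8, -16, 2, 14, -5, 9, 30, 22] (no swap needed)
extract-min → returns -20:
  remove root -20; move last element 22 to root → [22, -8, -16, 2, 14, -5, 9, 30]
  22 vs smaller child -16 at index 2, swap → [-16, -8, 22, 2, 14, -5, 9, 30]
  22 vs smaller child -5 at index 5, swap → [-16, -8, -5, 2, 14, 22, 9, 30]
insert -11:
  append -11 at index 8 → [-16, -8, -5, 2, 14, 22, 9, 30, -11]
  -11 < parent 2 at index 3, swap → [-16, -8, -5, -11, 14, 22, 9, 30, 2]
  -11 < parent -8 at index 1, swap → [-16, -11, -5, -8, 14, 22, 9, 30, 2]

[-16, -11, -5, -8, 14, 22, 9, 30, 2]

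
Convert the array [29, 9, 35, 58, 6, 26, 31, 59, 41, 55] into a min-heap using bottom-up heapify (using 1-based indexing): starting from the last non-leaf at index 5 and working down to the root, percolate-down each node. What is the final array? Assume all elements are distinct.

[6, 9, 26, 41, 29, 35, 31, 59, 58, 55]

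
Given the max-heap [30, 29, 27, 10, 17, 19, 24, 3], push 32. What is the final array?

[32, 30, 27, 29, 17, 19, 24, 3, 10]

append 32 at index 8 → [30, 29, 27, 10, 17, 19, 24, 3, 32]
32 > parent 10 at index 3, swap → [30, 29, 27, 32, 17, 19, 24, 3, 10]
32 > parent 29 at index 1, swap → [30, 32, 27, 29, 17, 19, 24, 3, 10]
32 > parent 30 at index 0, swap → [32, 30, 27, 29, 17, 19, 24, 3, 10]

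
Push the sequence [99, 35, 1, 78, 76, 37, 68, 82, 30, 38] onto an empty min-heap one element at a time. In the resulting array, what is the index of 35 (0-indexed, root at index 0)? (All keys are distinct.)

2

Insert 99:
  append 99 at index 0 → [99] (no swap needed)
Insert 35:
  append 35 at index 1 → [99, 35]
  35 < parent 99 at index 0, swap → [35, 99]
Insert 1:
  append 1 at index 2 → [35, 99, 1]
  1 < parent 35 at index 0, swap → [1, 99, 35]
Insert 78:
  append 78 at index 3 → [1, 99, 35, 78]
  78 < parent 99 at index 1, swap → [1, 78, 35, 99]
Insert 76:
  append 76 at index 4 → [1, 78, 35, 99, 76]
  76 < parent 78 at index 1, swap → [1, 76, 35, 99, 78]
Insert 37:
  append 37 at index 5 → [1, 76, 35, 99, 78, 37] (no swap needed)
Insert 68:
  append 68 at index 6 → [1, 76, 35, 99, 78, 37, 68] (no swap needed)
Insert 82:
  append 82 at index 7 → [1, 76, 35, 99, 78, 37, 68, 82]
  82 < parent 99 at index 3, swap → [1, 76, 35, 82, 78, 37, 68, 99]
Insert 30:
  append 30 at index 8 → [1, 76, 35, 82, 78, 37, 68, 99, 30]
  30 < parent 82 at index 3, swap → [1, 76, 35, 30, 78, 37, 68, 99, 82]
  30 < parent 76 at index 1, swap → [1, 30, 35, 76, 78, 37, 68, 99, 82]
Insert 38:
  append 38 at index 9 → [1, 30, 35, 76, 78, 37, 68, 99, 82, 38]
  38 < parent 78 at index 4, swap → [1, 30, 35, 76, 38, 37, 68, 99, 82, 78]
resulting array: [1, 30, 35, 76, 38, 37, 68, 99, 82, 78]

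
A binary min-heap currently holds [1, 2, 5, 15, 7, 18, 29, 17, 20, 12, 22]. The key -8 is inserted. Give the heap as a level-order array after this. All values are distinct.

[-8, 2, 1, 15, 7, 5, 29, 17, 20, 12, 22, 18]

append -8 at index 11 → [1, 2, 5, 15, 7, 18, 29, 17, 20, 12, 22, -8]
-8 < parent 18 at index 5, swap → [1, 2, 5, 15, 7, -8, 29, 17, 20, 12, 22, 18]
-8 < parent 5 at index 2, swap → [1, 2, -8, 15, 7, 5, 29, 17, 20, 12, 22, 18]
-8 < parent 1 at index 0, swap → [-8, 2, 1, 15, 7, 5, 29, 17, 20, 12, 22, 18]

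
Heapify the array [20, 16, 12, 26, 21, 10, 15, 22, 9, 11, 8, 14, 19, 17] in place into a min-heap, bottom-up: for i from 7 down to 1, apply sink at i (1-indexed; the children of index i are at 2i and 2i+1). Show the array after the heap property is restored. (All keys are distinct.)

[8, 9, 10, 20, 11, 12, 15, 22, 26, 16, 21, 14, 19, 17]

sift down from index 7: already satisfies heap property
sift down from index 6: already satisfies heap property
sift down from index 5:
  21 vs smaller child 8 at index 11, swap → [20, 16, 12, 26, 8, 10, 15, 22, 9, 11, 21, 14, 19, 17]
sift down from index 4:
  26 vs smaller child 9 at index 9, swap → [20, 16, 12, 9, 8, 10, 15, 22, 26, 11, 21, 14, 19, 17]
sift down from index 3:
  12 vs smaller child 10 at index 6, swap → [20, 16, 10, 9, 8, 12, 15, 22, 26, 11, 21, 14, 19, 17]
sift down from index 2:
  16 vs smaller child 8 at index 5, swap → [20, 8, 10, 9, 16, 12, 15, 22, 26, 11, 21, 14, 19, 17]
  16 vs smaller child 11 at index 10, swap → [20, 8, 10, 9, 11, 12, 15, 22, 26, 16, 21, 14, 19, 17]
sift down from index 1:
  20 vs smaller child 8 at index 2, swap → [8, 20, 10, 9, 11, 12, 15, 22, 26, 16, 21, 14, 19, 17]
  20 vs smaller child 9 at index 4, swap → [8, 9, 10, 20, 11, 12, 15, 22, 26, 16, 21, 14, 19, 17]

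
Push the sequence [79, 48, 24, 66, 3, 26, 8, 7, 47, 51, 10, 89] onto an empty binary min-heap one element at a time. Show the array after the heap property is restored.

Insert 79:
  append 79 at index 0 → [79] (no swap needed)
Insert 48:
  append 48 at index 1 → [79, 48]
  48 < parent 79 at index 0, swap → [48, 79]
Insert 24:
  append 24 at index 2 → [48, 79, 24]
  24 < parent 48 at index 0, swap → [24, 79, 48]
Insert 66:
  append 66 at index 3 → [24, 79, 48, 66]
  66 < parent 79 at index 1, swap → [24, 66, 48, 79]
Insert 3:
  append 3 at index 4 → [24, 66, 48, 79, 3]
  3 < parent 66 at index 1, swap → [24, 3, 48, 79, 66]
  3 < parent 24 at index 0, swap → [3, 24, 48, 79, 66]
Insert 26:
  append 26 at index 5 → [3, 24, 48, 79, 66, 26]
  26 < parent 48 at index 2, swap → [3, 24, 26, 79, 66, 48]
Insert 8:
  append 8 at index 6 → [3, 24, 26, 79, 66, 48, 8]
  8 < parent 26 at index 2, swap → [3, 24, 8, 79, 66, 48, 26]
Insert 7:
  append 7 at index 7 → [3, 24, 8, 79, 66, 48, 26, 7]
  7 < parent 79 at index 3, swap → [3, 24, 8, 7, 66, 48, 26, 79]
  7 < parent 24 at index 1, swap → [3, 7, 8, 24, 66, 48, 26, 79]
Insert 47:
  append 47 at index 8 → [3, 7, 8, 24, 66, 48, 26, 79, 47] (no swap needed)
Insert 51:
  append 51 at index 9 → [3, 7, 8, 24, 66, 48, 26, 79, 47, 51]
  51 < parent 66 at index 4, swap → [3, 7, 8, 24, 51, 48, 26, 79, 47, 66]
Insert 10:
  append 10 at index 10 → [3, 7, 8, 24, 51, 48, 26, 79, 47, 66, 10]
  10 < parent 51 at index 4, swap → [3, 7, 8, 24, 10, 48, 26, 79, 47, 66, 51]
Insert 89:
  append 89 at index 11 → [3, 7, 8, 24, 10, 48, 26, 79, 47, 66, 51, 89] (no swap needed)

[3, 7, 8, 24, 10, 48, 26, 79, 47, 66, 51, 89]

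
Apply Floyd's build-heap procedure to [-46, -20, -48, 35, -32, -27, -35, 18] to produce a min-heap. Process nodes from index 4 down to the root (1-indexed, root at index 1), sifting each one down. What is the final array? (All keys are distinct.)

[-48, -32, -46, 18, -20, -27, -35, 35]

sift down from index 4:
  35 vs only child 18 at index 8, swap → [-46, -20, -48, 18, -32, -27, -35, 35]
sift down from index 3: already satisfies heap property
sift down from index 2:
  -20 vs smaller child -32 at index 5, swap → [-46, -32, -48, 18, -20, -27, -35, 35]
sift down from index 1:
  -46 vs smaller child -48 at index 3, swap → [-48, -32, -46, 18, -20, -27, -35, 35]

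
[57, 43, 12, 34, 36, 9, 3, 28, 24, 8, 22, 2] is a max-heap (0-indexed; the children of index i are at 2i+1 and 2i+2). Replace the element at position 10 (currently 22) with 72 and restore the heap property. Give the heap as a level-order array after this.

set index 10 from 22 to 72 → [57, 43, 12, 34, 36, 9, 3, 28, 24, 8, 72, 2]
72 > parent 36 at index 4, swap → [57, 43, 12, 34, 72, 9, 3, 28, 24, 8, 36, 2]
72 > parent 43 at index 1, swap → [57, 72, 12, 34, 43, 9, 3, 28, 24, 8, 36, 2]
72 > parent 57 at index 0, swap → [72, 57, 12, 34, 43, 9, 3, 28, 24, 8, 36, 2]

[72, 57, 12, 34, 43, 9, 3, 28, 24, 8, 36, 2]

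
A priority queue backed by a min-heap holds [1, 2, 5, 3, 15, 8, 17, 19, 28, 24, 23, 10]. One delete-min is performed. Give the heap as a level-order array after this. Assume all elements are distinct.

[2, 3, 5, 10, 15, 8, 17, 19, 28, 24, 23]

remove root 1; move last element 10 to root → [10, 2, 5, 3, 15, 8, 17, 19, 28, 24, 23]
10 vs smaller child 2 at index 1, swap → [2, 10, 5, 3, 15, 8, 17, 19, 28, 24, 23]
10 vs smaller child 3 at index 3, swap → [2, 3, 5, 10, 15, 8, 17, 19, 28, 24, 23]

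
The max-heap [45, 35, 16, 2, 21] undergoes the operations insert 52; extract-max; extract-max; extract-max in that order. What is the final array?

[21, 2, 16]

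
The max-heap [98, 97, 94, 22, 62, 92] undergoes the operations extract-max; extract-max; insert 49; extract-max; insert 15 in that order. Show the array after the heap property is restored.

[92, 49, 62, 22, 15]

extract-max → returns 98:
  remove root 98; move last element 92 to root → [92, 97, 94, 22, 62]
  92 vs larger child 97 at index 1, swap → [97, 92, 94, 22, 62]
extract-max → returns 97:
  remove root 97; move last element 62 to root → [62, 92, 94, 22]
  62 vs larger child 94 at index 2, swap → [94, 92, 62, 22]
insert 49:
  append 49 at index 4 → [94, 92, 62, 22, 49] (no swap needed)
extract-max → returns 94:
  remove root 94; move last element 49 to root → [49, 92, 62, 22]
  49 vs larger child 92 at index 1, swap → [92, 49, 62, 22]
insert 15:
  append 15 at index 4 → [92, 49, 62, 22, 15] (no swap needed)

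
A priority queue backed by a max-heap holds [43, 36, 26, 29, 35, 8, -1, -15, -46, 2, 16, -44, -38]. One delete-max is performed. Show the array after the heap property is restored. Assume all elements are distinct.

remove root 43; move last element -38 to root → [-38, 36, 26, 29, 35, 8, -1, -15, -46, 2, 16, -44]
-38 vs larger child 36 at index 1, swap → [36, -38, 26, 29, 35, 8, -1, -15, -46, 2, 16, -44]
-38 vs larger child 35 at index 4, swap → [36, 35, 26, 29, -38, 8, -1, -15, -46, 2, 16, -44]
-38 vs larger child 16 at index 10, swap → [36, 35, 26, 29, 16, 8, -1, -15, -46, 2, -38, -44]

[36, 35, 26, 29, 16, 8, -1, -15, -46, 2, -38, -44]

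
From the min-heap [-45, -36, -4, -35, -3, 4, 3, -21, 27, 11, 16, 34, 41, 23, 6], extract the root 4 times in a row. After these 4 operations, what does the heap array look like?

[-4, -3, 3, 6, 11, 4, 34, 23, 27, 41, 16]

extract-min #1 returns -45:
  remove root -45; move last element 6 to root → [6, -36, -4, -35, -3, 4, 3, -21, 27, 11, 16, 34, 41, 23]
  6 vs smaller child -36 at index 1, swap → [-36, 6, -4, -35, -3, 4, 3, -21, 27, 11, 16, 34, 41, 23]
  6 vs smaller child -35 at index 3, swap → [-36, -35, -4, 6, -3, 4, 3, -21, 27, 11, 16, 34, 41, 23]
  6 vs smaller child -21 at index 7, swap → [-36, -35, -4, -21, -3, 4, 3, 6, 27, 11, 16, 34, 41, 23]
extract-min #2 returns -36:
  remove root -36; move last element 23 to root → [23, -35, -4, -21, -3, 4, 3, 6, 27, 11, 16, 34, 41]
  23 vs smaller child -35 at index 1, swap → [-35, 23, -4, -21, -3, 4, 3, 6, 27, 11, 16, 34, 41]
  23 vs smaller child -21 at index 3, swap → [-35, -21, -4, 23, -3, 4, 3, 6, 27, 11, 16, 34, 41]
  23 vs smaller child 6 at index 7, swap → [-35, -21, -4, 6, -3, 4, 3, 23, 27, 11, 16, 34, 41]
extract-min #3 returns -35:
  remove root -35; move last element 41 to root → [41, -21, -4, 6, -3, 4, 3, 23, 27, 11, 16, 34]
  41 vs smaller child -21 at index 1, swap → [-21, 41, -4, 6, -3, 4, 3, 23, 27, 11, 16, 34]
  41 vs smaller child -3 at index 4, swap → [-21, -3, -4, 6, 41, 4, 3, 23, 27, 11, 16, 34]
  41 vs smaller child 11 at index 9, swap → [-21, -3, -4, 6, 11, 4, 3, 23, 27, 41, 16, 34]
extract-min #4 returns -21:
  remove root -21; move last element 34 to root → [34, -3, -4, 6, 11, 4, 3, 23, 27, 41, 16]
  34 vs smaller child -4 at index 2, swap → [-4, -3, 34, 6, 11, 4, 3, 23, 27, 41, 16]
  34 vs smaller child 3 at index 6, swap → [-4, -3, 3, 6, 11, 4, 34, 23, 27, 41, 16]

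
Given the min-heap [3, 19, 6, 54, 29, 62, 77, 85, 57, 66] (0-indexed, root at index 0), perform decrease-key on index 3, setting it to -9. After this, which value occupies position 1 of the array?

3

set index 3 from 54 to -9 → [3, 19, 6, -9, 29, 62, 77, 85, 57, 66]
-9 < parent 19 at index 1, swap → [3, -9, 6, 19, 29, 62, 77, 85, 57, 66]
-9 < parent 3 at index 0, swap → [-9, 3, 6, 19, 29, 62, 77, 85, 57, 66]
resulting array: [-9, 3, 6, 19, 29, 62, 77, 85, 57, 66]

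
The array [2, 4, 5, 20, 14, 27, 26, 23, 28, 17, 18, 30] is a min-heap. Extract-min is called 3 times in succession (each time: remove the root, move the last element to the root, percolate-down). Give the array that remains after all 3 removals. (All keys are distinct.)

[14, 17, 18, 20, 30, 27, 26, 23, 28]

extract-min #1 returns 2:
  remove root 2; move last element 30 to root → [30, 4, 5, 20, 14, 27, 26, 23, 28, 17, 18]
  30 vs smaller child 4 at index 1, swap → [4, 30, 5, 20, 14, 27, 26, 23, 28, 17, 18]
  30 vs smaller child 14 at index 4, swap → [4, 14, 5, 20, 30, 27, 26, 23, 28, 17, 18]
  30 vs smaller child 17 at index 9, swap → [4, 14, 5, 20, 17, 27, 26, 23, 28, 30, 18]
extract-min #2 returns 4:
  remove root 4; move last element 18 to root → [18, 14, 5, 20, 17, 27, 26, 23, 28, 30]
  18 vs smaller child 5 at index 2, swap → [5, 14, 18, 20, 17, 27, 26, 23, 28, 30]
extract-min #3 returns 5:
  remove root 5; move last element 30 to root → [30, 14, 18, 20, 17, 27, 26, 23, 28]
  30 vs smaller child 14 at index 1, swap → [14, 30, 18, 20, 17, 27, 26, 23, 28]
  30 vs smaller child 17 at index 4, swap → [14, 17, 18, 20, 30, 27, 26, 23, 28]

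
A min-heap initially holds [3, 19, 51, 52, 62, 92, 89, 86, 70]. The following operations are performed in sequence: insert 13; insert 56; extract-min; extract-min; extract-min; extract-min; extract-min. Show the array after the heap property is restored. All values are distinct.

[56, 62, 70, 89, 86, 92]

insert 13:
  append 13 at index 9 → [3, 19, 51, 52, 62, 92, 89, 86, 70, 13]
  13 < parent 62 at index 4, swap → [3, 19, 51, 52, 13, 92, 89, 86, 70, 62]
  13 < parent 19 at index 1, swap → [3, 13, 51, 52, 19, 92, 89, 86, 70, 62]
insert 56:
  append 56 at index 10 → [3, 13, 51, 52, 19, 92, 89, 86, 70, 62, 56] (no swap needed)
extract-min → returns 3:
  remove root 3; move last element 56 to root → [56, 13, 51, 52, 19, 92, 89, 86, 70, 62]
  56 vs smaller child 13 at index 1, swap → [13, 56, 51, 52, 19, 92, 89, 86, 70, 62]
  56 vs smaller child 19 at index 4, swap → [13, 19, 51, 52, 56, 92, 89, 86, 70, 62]
extract-min → returns 13:
  remove root 13; move last element 62 to root → [62, 19, 51, 52, 56, 92, 89, 86, 70]
  62 vs smaller child 19 at index 1, swap → [19, 62, 51, 52, 56, 92, 89, 86, 70]
  62 vs smaller child 52 at index 3, swap → [19, 52, 51, 62, 56, 92, 89, 86, 70]
extract-min → returns 19:
  remove root 19; move last element 70 to root → [70, 52, 51, 62, 56, 92, 89, 86]
  70 vs smaller child 51 at index 2, swap → [51, 52, 70, 62, 56, 92, 89, 86]
extract-min → returns 51:
  remove root 51; move last element 86 to root → [86, 52, 70, 62, 56, 92, 89]
  86 vs smaller child 52 at index 1, swap → [52, 86, 70, 62, 56, 92, 89]
  86 vs smaller child 56 at index 4, swap → [52, 56, 70, 62, 86, 92, 89]
extract-min → returns 52:
  remove root 52; move last element 89 to root → [89, 56, 70, 62, 86, 92]
  89 vs smaller child 56 at index 1, swap → [56, 89, 70, 62, 86, 92]
  89 vs smaller child 62 at index 3, swap → [56, 62, 70, 89, 86, 92]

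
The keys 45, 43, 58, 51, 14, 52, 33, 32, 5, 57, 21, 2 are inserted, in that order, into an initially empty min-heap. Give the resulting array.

Insert 45:
  append 45 at index 0 → [45] (no swap needed)
Insert 43:
  append 43 at index 1 → [45, 43]
  43 < parent 45 at index 0, swap → [43, 45]
Insert 58:
  append 58 at index 2 → [43, 45, 58] (no swap needed)
Insert 51:
  append 51 at index 3 → [43, 45, 58, 51] (no swap needed)
Insert 14:
  append 14 at index 4 → [43, 45, 58, 51, 14]
  14 < parent 45 at index 1, swap → [43, 14, 58, 51, 45]
  14 < parent 43 at index 0, swap → [14, 43, 58, 51, 45]
Insert 52:
  append 52 at index 5 → [14, 43, 58, 51, 45, 52]
  52 < parent 58 at index 2, swap → [14, 43, 52, 51, 45, 58]
Insert 33:
  append 33 at index 6 → [14, 43, 52, 51, 45, 58, 33]
  33 < parent 52 at index 2, swap → [14, 43, 33, 51, 45, 58, 52]
Insert 32:
  append 32 at index 7 → [14, 43, 33, 51, 45, 58, 52, 32]
  32 < parent 51 at index 3, swap → [14, 43, 33, 32, 45, 58, 52, 51]
  32 < parent 43 at index 1, swap → [14, 32, 33, 43, 45, 58, 52, 51]
Insert 5:
  append 5 at index 8 → [14, 32, 33, 43, 45, 58, 52, 51, 5]
  5 < parent 43 at index 3, swap → [14, 32, 33, 5, 45, 58, 52, 51, 43]
  5 < parent 32 at index 1, swap → [14, 5, 33, 32, 45, 58, 52, 51, 43]
  5 < parent 14 at index 0, swap → [5, 14, 33, 32, 45, 58, 52, 51, 43]
Insert 57:
  append 57 at index 9 → [5, 14, 33, 32, 45, 58, 52, 51, 43, 57] (no swap needed)
Insert 21:
  append 21 at index 10 → [5, 14, 33, 32, 45, 58, 52, 51, 43, 57, 21]
  21 < parent 45 at index 4, swap → [5, 14, 33, 32, 21, 58, 52, 51, 43, 57, 45]
Insert 2:
  append 2 at index 11 → [5, 14, 33, 32, 21, 58, 52, 51, 43, 57, 45, 2]
  2 < parent 58 at index 5, swap → [5, 14, 33, 32, 21, 2, 52, 51, 43, 57, 45, 58]
  2 < parent 33 at index 2, swap → [5, 14, 2, 32, 21, 33, 52, 51, 43, 57, 45, 58]
  2 < parent 5 at index 0, swap → [2, 14, 5, 32, 21, 33, 52, 51, 43, 57, 45, 58]

[2, 14, 5, 32, 21, 33, 52, 51, 43, 57, 45, 58]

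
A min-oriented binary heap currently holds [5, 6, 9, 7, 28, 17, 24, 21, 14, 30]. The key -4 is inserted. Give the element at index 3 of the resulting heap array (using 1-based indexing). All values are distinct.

9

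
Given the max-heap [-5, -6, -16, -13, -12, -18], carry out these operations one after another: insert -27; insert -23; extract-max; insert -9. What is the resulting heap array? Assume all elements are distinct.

[-6, -9, -16, -12, -23, -18, -27, -13]

insert -27:
  append -27 at index 6 → [-5, -6, -16, -13, -12, -18, -27] (no swap needed)
insert -23:
  append -23 at index 7 → [-5, -6, -16, -13, -12, -18, -27, -23] (no swap needed)
extract-max → returns -5:
  remove root -5; move last element -23 to root → [-23, -6, -16, -13, -12, -18, -27]
  -23 vs larger child -6 at index 1, swap → [-6, -23, -16, -13, -12, -18, -27]
  -23 vs larger child -12 at index 4, swap → [-6, -12, -16, -13, -23, -18, -27]
insert -9:
  append -9 at index 7 → [-6, -12, -16, -13, -23, -18, -27, -9]
  -9 > parent -13 at index 3, swap → [-6, -12, -16, -9, -23, -18, -27, -13]
  -9 > parent -12 at index 1, swap → [-6, -9, -16, -12, -23, -18, -27, -13]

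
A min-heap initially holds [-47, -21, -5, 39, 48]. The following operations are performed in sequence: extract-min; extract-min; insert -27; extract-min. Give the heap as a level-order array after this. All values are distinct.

[-5, 39, 48]

extract-min → returns -47:
  remove root -47; move last element 48 to root → [48, -21, -5, 39]
  48 vs smaller child -21 at index 1, swap → [-21, 48, -5, 39]
  48 vs only child 39 at index 3, swap → [-21, 39, -5, 48]
extract-min → returns -21:
  remove root -21; move last element 48 to root → [48, 39, -5]
  48 vs smaller child -5 at index 2, swap → [-5, 39, 48]
insert -27:
  append -27 at index 3 → [-5, 39, 48, -27]
  -27 < parent 39 at index 1, swap → [-5, -27, 48, 39]
  -27 < parent -5 at index 0, swap → [-27, -5, 48, 39]
extract-min → returns -27:
  remove root -27; move last element 39 to root → [39, -5, 48]
  39 vs smaller child -5 at index 1, swap → [-5, 39, 48]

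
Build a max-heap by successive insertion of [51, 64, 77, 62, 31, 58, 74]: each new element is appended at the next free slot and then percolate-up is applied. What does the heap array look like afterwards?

Insert 51:
  append 51 at index 0 → [51] (no swap needed)
Insert 64:
  append 64 at index 1 → [51, 64]
  64 > parent 51 at index 0, swap → [64, 51]
Insert 77:
  append 77 at index 2 → [64, 51, 77]
  77 > parent 64 at index 0, swap → [77, 51, 64]
Insert 62:
  append 62 at index 3 → [77, 51, 64, 62]
  62 > parent 51 at index 1, swap → [77, 62, 64, 51]
Insert 31:
  append 31 at index 4 → [77, 62, 64, 51, 31] (no swap needed)
Insert 58:
  append 58 at index 5 → [77, 62, 64, 51, 31, 58] (no swap needed)
Insert 74:
  append 74 at index 6 → [77, 62, 64, 51, 31, 58, 74]
  74 > parent 64 at index 2, swap → [77, 62, 74, 51, 31, 58, 64]

[77, 62, 74, 51, 31, 58, 64]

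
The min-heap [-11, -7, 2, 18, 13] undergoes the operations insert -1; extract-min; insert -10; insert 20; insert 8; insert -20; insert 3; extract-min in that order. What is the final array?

[-10, 2, -7, 8, 3, -1, 20, 18, 13]

insert -1:
  append -1 at index 5 → [-11, -7, 2, 18, 13, -1]
  -1 < parent 2 at index 2, swap → [-11, -7, -1, 18, 13, 2]
extract-min → returns -11:
  remove root -11; move last element 2 to root → [2, -7, -1, 18, 13]
  2 vs smaller child -7 at index 1, swap → [-7, 2, -1, 18, 13]
insert -10:
  append -10 at index 5 → [-7, 2, -1, 18, 13, -10]
  -10 < parent -1 at index 2, swap → [-7, 2, -10, 18, 13, -1]
  -10 < parent -7 at index 0, swap → [-10, 2, -7, 18, 13, -1]
insert 20:
  append 20 at index 6 → [-10, 2, -7, 18, 13, -1, 20] (no swap needed)
insert 8:
  append 8 at index 7 → [-10, 2, -7, 18, 13, -1, 20, 8]
  8 < parent 18 at index 3, swap → [-10, 2, -7, 8, 13, -1, 20, 18]
insert -20:
  append -20 at index 8 → [-10, 2, -7, 8, 13, -1, 20, 18, -20]
  -20 < parent 8 at index 3, swap → [-10, 2, -7, -20, 13, -1, 20, 18, 8]
  -20 < parent 2 at index 1, swap → [-10, -20, -7, 2, 13, -1, 20, 18, 8]
  -20 < parent -10 at index 0, swap → [-20, -10, -7, 2, 13, -1, 20, 18, 8]
insert 3:
  append 3 at index 9 → [-20, -10, -7, 2, 13, -1, 20, 18, 8, 3]
  3 < parent 13 at index 4, swap → [-20, -10, -7, 2, 3, -1, 20, 18, 8, 13]
extract-min → returns -20:
  remove root -20; move last element 13 to root → [13, -10, -7, 2, 3, -1, 20, 18, 8]
  13 vs smaller child -10 at index 1, swap → [-10, 13, -7, 2, 3, -1, 20, 18, 8]
  13 vs smaller child 2 at index 3, swap → [-10, 2, -7, 13, 3, -1, 20, 18, 8]
  13 vs smaller child 8 at index 8, swap → [-10, 2, -7, 8, 3, -1, 20, 18, 13]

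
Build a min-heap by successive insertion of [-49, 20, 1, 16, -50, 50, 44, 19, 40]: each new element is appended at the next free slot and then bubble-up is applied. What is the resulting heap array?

[-50, -49, 1, 19, 16, 50, 44, 20, 40]

Insert -49:
  append -49 at index 0 → [-49] (no swap needed)
Insert 20:
  append 20 at index 1 → [-49, 20] (no swap needed)
Insert 1:
  append 1 at index 2 → [-49, 20, 1] (no swap needed)
Insert 16:
  append 16 at index 3 → [-49, 20, 1, 16]
  16 < parent 20 at index 1, swap → [-49, 16, 1, 20]
Insert -50:
  append -50 at index 4 → [-49, 16, 1, 20, -50]
  -50 < parent 16 at index 1, swap → [-49, -50, 1, 20, 16]
  -50 < parent -49 at index 0, swap → [-50, -49, 1, 20, 16]
Insert 50:
  append 50 at index 5 → [-50, -49, 1, 20, 16, 50] (no swap needed)
Insert 44:
  append 44 at index 6 → [-50, -49, 1, 20, 16, 50, 44] (no swap needed)
Insert 19:
  append 19 at index 7 → [-50, -49, 1, 20, 16, 50, 44, 19]
  19 < parent 20 at index 3, swap → [-50, -49, 1, 19, 16, 50, 44, 20]
Insert 40:
  append 40 at index 8 → [-50, -49, 1, 19, 16, 50, 44, 20, 40] (no swap needed)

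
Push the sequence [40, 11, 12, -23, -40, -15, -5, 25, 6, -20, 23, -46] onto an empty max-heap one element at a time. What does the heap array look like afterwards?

[40, 25, 12, 11, 23, -15, -5, -23, 6, -40, -20, -46]

Insert 40:
  append 40 at index 0 → [40] (no swap needed)
Insert 11:
  append 11 at index 1 → [40, 11] (no swap needed)
Insert 12:
  append 12 at index 2 → [40, 11, 12] (no swap needed)
Insert -23:
  append -23 at index 3 → [40, 11, 12, -23] (no swap needed)
Insert -40:
  append -40 at index 4 → [40, 11, 12, -23, -40] (no swap needed)
Insert -15:
  append -15 at index 5 → [40, 11, 12, -23, -40, -15] (no swap needed)
Insert -5:
  append -5 at index 6 → [40, 11, 12, -23, -40, -15, -5] (no swap needed)
Insert 25:
  append 25 at index 7 → [40, 11, 12, -23, -40, -15, -5, 25]
  25 > parent -23 at index 3, swap → [40, 11, 12, 25, -40, -15, -5, -23]
  25 > parent 11 at index 1, swap → [40, 25, 12, 11, -40, -15, -5, -23]
Insert 6:
  append 6 at index 8 → [40, 25, 12, 11, -40, -15, -5, -23, 6] (no swap needed)
Insert -20:
  append -20 at index 9 → [40, 25, 12, 11, -40, -15, -5, -23, 6, -20]
  -20 > parent -40 at index 4, swap → [40, 25, 12, 11, -20, -15, -5, -23, 6, -40]
Insert 23:
  append 23 at index 10 → [40, 25, 12, 11, -20, -15, -5, -23, 6, -40, 23]
  23 > parent -20 at index 4, swap → [40, 25, 12, 11, 23, -15, -5, -23, 6, -40, -20]
Insert -46:
  append -46 at index 11 → [40, 25, 12, 11, 23, -15, -5, -23, 6, -40, -20, -46] (no swap needed)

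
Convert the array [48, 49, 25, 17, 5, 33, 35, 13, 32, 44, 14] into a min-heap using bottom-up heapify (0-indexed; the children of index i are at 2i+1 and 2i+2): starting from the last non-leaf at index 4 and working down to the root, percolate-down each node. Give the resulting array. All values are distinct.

[5, 13, 25, 17, 14, 33, 35, 48, 32, 44, 49]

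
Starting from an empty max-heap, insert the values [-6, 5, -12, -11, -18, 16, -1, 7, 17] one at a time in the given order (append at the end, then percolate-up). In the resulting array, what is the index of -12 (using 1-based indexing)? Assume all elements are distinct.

Insert -6:
  append -6 at index 1 → [-6] (no swap needed)
Insert 5:
  append 5 at index 2 → [-6, 5]
  5 > parent -6 at index 1, swap → [5, -6]
Insert -12:
  append -12 at index 3 → [5, -6, -12] (no swap needed)
Insert -11:
  append -11 at index 4 → [5, -6, -12, -11] (no swap needed)
Insert -18:
  append -18 at index 5 → [5, -6, -12, -11, -18] (no swap needed)
Insert 16:
  append 16 at index 6 → [5, -6, -12, -11, -18, 16]
  16 > parent -12 at index 3, swap → [5, -6, 16, -11, -18, -12]
  16 > parent 5 at index 1, swap → [16, -6, 5, -11, -18, -12]
Insert -1:
  append -1 at index 7 → [16, -6, 5, -11, -18, -12, -1] (no swap needed)
Insert 7:
  append 7 at index 8 → [16, -6, 5, -11, -18, -12, -1, 7]
  7 > parent -11 at index 4, swap → [16, -6, 5, 7, -18, -12, -1, -11]
  7 > parent -6 at index 2, swap → [16, 7, 5, -6, -18, -12, -1, -11]
Insert 17:
  append 17 at index 9 → [16, 7, 5, -6, -18, -12, -1, -11, 17]
  17 > parent -6 at index 4, swap → [16, 7, 5, 17, -18, -12, -1, -11, -6]
  17 > parent 7 at index 2, swap → [16, 17, 5, 7, -18, -12, -1, -11, -6]
  17 > parent 16 at index 1, swap → [17, 16, 5, 7, -18, -12, -1, -11, -6]
resulting array: [17, 16, 5, 7, -18, -12, -1, -11, -6]

6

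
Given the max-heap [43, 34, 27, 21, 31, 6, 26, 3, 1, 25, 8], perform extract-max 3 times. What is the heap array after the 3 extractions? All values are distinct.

[27, 25, 26, 21, 8, 6, 1, 3]

extract-max #1 returns 43:
  remove root 43; move last element 8 to root → [8, 34, 27, 21, 31, 6, 26, 3, 1, 25]
  8 vs larger child 34 at index 1, swap → [34, 8, 27, 21, 31, 6, 26, 3, 1, 25]
  8 vs larger child 31 at index 4, swap → [34, 31, 27, 21, 8, 6, 26, 3, 1, 25]
  8 vs only child 25 at index 9, swap → [34, 31, 27, 21, 25, 6, 26, 3, 1, 8]
extract-max #2 returns 34:
  remove root 34; move last element 8 to root → [8, 31, 27, 21, 25, 6, 26, 3, 1]
  8 vs larger child 31 at index 1, swap → [31, 8, 27, 21, 25, 6, 26, 3, 1]
  8 vs larger child 25 at index 4, swap → [31, 25, 27, 21, 8, 6, 26, 3, 1]
extract-max #3 returns 31:
  remove root 31; move last element 1 to root → [1, 25, 27, 21, 8, 6, 26, 3]
  1 vs larger child 27 at index 2, swap → [27, 25, 1, 21, 8, 6, 26, 3]
  1 vs larger child 26 at index 6, swap → [27, 25, 26, 21, 8, 6, 1, 3]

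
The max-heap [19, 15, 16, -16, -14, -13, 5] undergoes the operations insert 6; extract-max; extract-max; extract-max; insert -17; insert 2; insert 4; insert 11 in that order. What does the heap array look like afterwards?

insert 6:
  append 6 at index 7 → [19, 15, 16, -16, -14, -13, 5, 6]
  6 > parent -16 at index 3, swap → [19, 15, 16, 6, -14, -13, 5, -16]
extract-max → returns 19:
  remove root 19; move last element -16 to root → [-16, 15, 16, 6, -14, -13, 5]
  -16 vs larger child 16 at index 2, swap → [16, 15, -16, 6, -14, -13, 5]
  -16 vs larger child 5 at index 6, swap → [16, 15, 5, 6, -14, -13, -16]
extract-max → returns 16:
  remove root 16; move last element -16 to root → [-16, 15, 5, 6, -14, -13]
  -16 vs larger child 15 at index 1, swap → [15, -16, 5, 6, -14, -13]
  -16 vs larger child 6 at index 3, swap → [15, 6, 5, -16, -14, -13]
extract-max → returns 15:
  remove root 15; move last element -13 to root → [-13, 6, 5, -16, -14]
  -13 vs larger child 6 at index 1, swap → [6, -13, 5, -16, -14]
insert -17:
  append -17 at index 5 → [6, -13, 5, -16, -14, -17] (no swap needed)
insert 2:
  append 2 at index 6 → [6, -13, 5, -16, -14, -17, 2] (no swap needed)
insert 4:
  append 4 at index 7 → [6, -13, 5, -16, -14, -17, 2, 4]
  4 > parent -16 at index 3, swap → [6, -13, 5, 4, -14, -17, 2, -16]
  4 > parent -13 at index 1, swap → [6, 4, 5, -13, -14, -17, 2, -16]
insert 11:
  append 11 at index 8 → [6, 4, 5, -13, -14, -17, 2, -16, 11]
  11 > parent -13 at index 3, swap → [6, 4, 5, 11, -14, -17, 2, -16, -13]
  11 > parent 4 at index 1, swap → [6, 11, 5, 4, -14, -17, 2, -16, -13]
  11 > parent 6 at index 0, swap → [11, 6, 5, 4, -14, -17, 2, -16, -13]

[11, 6, 5, 4, -14, -17, 2, -16, -13]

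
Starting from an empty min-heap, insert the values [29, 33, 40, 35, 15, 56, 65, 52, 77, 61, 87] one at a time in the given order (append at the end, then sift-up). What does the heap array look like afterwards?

Insert 29:
  append 29 at index 0 → [29] (no swap needed)
Insert 33:
  append 33 at index 1 → [29, 33] (no swap needed)
Insert 40:
  append 40 at index 2 → [29, 33, 40] (no swap needed)
Insert 35:
  append 35 at index 3 → [29, 33, 40, 35] (no swap needed)
Insert 15:
  append 15 at index 4 → [29, 33, 40, 35, 15]
  15 < parent 33 at index 1, swap → [29, 15, 40, 35, 33]
  15 < parent 29 at index 0, swap → [15, 29, 40, 35, 33]
Insert 56:
  append 56 at index 5 → [15, 29, 40, 35, 33, 56] (no swap needed)
Insert 65:
  append 65 at index 6 → [15, 29, 40, 35, 33, 56, 65] (no swap needed)
Insert 52:
  append 52 at index 7 → [15, 29, 40, 35, 33, 56, 65, 52] (no swap needed)
Insert 77:
  append 77 at index 8 → [15, 29, 40, 35, 33, 56, 65, 52, 77] (no swap needed)
Insert 61:
  append 61 at index 9 → [15, 29, 40, 35, 33, 56, 65, 52, 77, 61] (no swap needed)
Insert 87:
  append 87 at index 10 → [15, 29, 40, 35, 33, 56, 65, 52, 77, 61, 87] (no swap needed)

[15, 29, 40, 35, 33, 56, 65, 52, 77, 61, 87]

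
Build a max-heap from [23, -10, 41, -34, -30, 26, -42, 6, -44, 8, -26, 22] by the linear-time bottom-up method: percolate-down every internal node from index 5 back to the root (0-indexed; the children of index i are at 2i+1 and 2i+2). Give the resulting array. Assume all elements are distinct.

[41, 8, 26, 6, -10, 23, -42, -34, -44, -30, -26, 22]

sift down from index 5: already satisfies heap property
sift down from index 4:
  -30 vs larger child 8 at index 9, swap → [23, -10, 41, -34, 8, 26, -42, 6, -44, -30, -26, 22]
sift down from index 3:
  -34 vs larger child 6 at index 7, swap → [23, -10, 41, 6, 8, 26, -42, -34, -44, -30, -26, 22]
sift down from index 2: already satisfies heap property
sift down from index 1:
  -10 vs larger child 8 at index 4, swap → [23, 8, 41, 6, -10, 26, -42, -34, -44, -30, -26, 22]
sift down from index 0:
  23 vs larger child 41 at index 2, swap → [41, 8, 23, 6, -10, 26, -42, -34, -44, -30, -26, 22]
  23 vs larger child 26 at index 5, swap → [41, 8, 26, 6, -10, 23, -42, -34, -44, -30, -26, 22]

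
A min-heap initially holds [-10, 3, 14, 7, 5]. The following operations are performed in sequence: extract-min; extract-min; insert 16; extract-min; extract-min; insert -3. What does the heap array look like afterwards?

[-3, 16, 14]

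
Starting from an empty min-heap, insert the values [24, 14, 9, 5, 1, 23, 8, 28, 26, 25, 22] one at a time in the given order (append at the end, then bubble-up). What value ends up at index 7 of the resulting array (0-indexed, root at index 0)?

28

Insert 24:
  append 24 at index 0 → [24] (no swap needed)
Insert 14:
  append 14 at index 1 → [24, 14]
  14 < parent 24 at index 0, swap → [14, 24]
Insert 9:
  append 9 at index 2 → [14, 24, 9]
  9 < parent 14 at index 0, swap → [9, 24, 14]
Insert 5:
  append 5 at index 3 → [9, 24, 14, 5]
  5 < parent 24 at index 1, swap → [9, 5, 14, 24]
  5 < parent 9 at index 0, swap → [5, 9, 14, 24]
Insert 1:
  append 1 at index 4 → [5, 9, 14, 24, 1]
  1 < parent 9 at index 1, swap → [5, 1, 14, 24, 9]
  1 < parent 5 at index 0, swap → [1, 5, 14, 24, 9]
Insert 23:
  append 23 at index 5 → [1, 5, 14, 24, 9, 23] (no swap needed)
Insert 8:
  append 8 at index 6 → [1, 5, 14, 24, 9, 23, 8]
  8 < parent 14 at index 2, swap → [1, 5, 8, 24, 9, 23, 14]
Insert 28:
  append 28 at index 7 → [1, 5, 8, 24, 9, 23, 14, 28] (no swap needed)
Insert 26:
  append 26 at index 8 → [1, 5, 8, 24, 9, 23, 14, 28, 26] (no swap needed)
Insert 25:
  append 25 at index 9 → [1, 5, 8, 24, 9, 23, 14, 28, 26, 25] (no swap needed)
Insert 22:
  append 22 at index 10 → [1, 5, 8, 24, 9, 23, 14, 28, 26, 25, 22] (no swap needed)
resulting array: [1, 5, 8, 24, 9, 23, 14, 28, 26, 25, 22]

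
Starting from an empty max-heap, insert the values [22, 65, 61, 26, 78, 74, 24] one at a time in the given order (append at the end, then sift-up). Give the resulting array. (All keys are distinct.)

[78, 65, 74, 22, 26, 61, 24]

Insert 22:
  append 22 at index 0 → [22] (no swap needed)
Insert 65:
  append 65 at index 1 → [22, 65]
  65 > parent 22 at index 0, swap → [65, 22]
Insert 61:
  append 61 at index 2 → [65, 22, 61] (no swap needed)
Insert 26:
  append 26 at index 3 → [65, 22, 61, 26]
  26 > parent 22 at index 1, swap → [65, 26, 61, 22]
Insert 78:
  append 78 at index 4 → [65, 26, 61, 22, 78]
  78 > parent 26 at index 1, swap → [65, 78, 61, 22, 26]
  78 > parent 65 at index 0, swap → [78, 65, 61, 22, 26]
Insert 74:
  append 74 at index 5 → [78, 65, 61, 22, 26, 74]
  74 > parent 61 at index 2, swap → [78, 65, 74, 22, 26, 61]
Insert 24:
  append 24 at index 6 → [78, 65, 74, 22, 26, 61, 24] (no swap needed)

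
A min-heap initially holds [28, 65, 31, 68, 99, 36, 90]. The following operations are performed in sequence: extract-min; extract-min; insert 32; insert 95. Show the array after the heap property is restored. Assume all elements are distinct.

extract-min → returns 28:
  remove root 28; move last element 90 to root → [90, 65, 31, 68, 99, 36]
  90 vs smaller child 31 at index 2, swap → [31, 65, 90, 68, 99, 36]
  90 vs only child 36 at index 5, swap → [31, 65, 36, 68, 99, 90]
extract-min → returns 31:
  remove root 31; move last element 90 to root → [90, 65, 36, 68, 99]
  90 vs smaller child 36 at index 2, swap → [36, 65, 90, 68, 99]
insert 32:
  append 32 at index 5 → [36, 65, 90, 68, 99, 32]
  32 < parent 90 at index 2, swap → [36, 65, 32, 68, 99, 90]
  32 < parent 36 at index 0, swap → [32, 65, 36, 68, 99, 90]
insert 95:
  append 95 at index 6 → [32, 65, 36, 68, 99, 90, 95] (no swap needed)

[32, 65, 36, 68, 99, 90, 95]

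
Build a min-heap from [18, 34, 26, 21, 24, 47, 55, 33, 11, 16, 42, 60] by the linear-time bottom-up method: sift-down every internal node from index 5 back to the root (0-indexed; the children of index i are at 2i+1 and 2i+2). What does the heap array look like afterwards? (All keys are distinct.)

sift down from index 5: already satisfies heap property
sift down from index 4:
  24 vs smaller child 16 at index 9, swap → [18, 34, 26, 21, 16, 47, 55, 33, 11, 24, 42, 60]
sift down from index 3:
  21 vs smaller child 11 at index 8, swap → [18, 34, 26, 11, 16, 47, 55, 33, 21, 24, 42, 60]
sift down from index 2: already satisfies heap property
sift down from index 1:
  34 vs smaller child 11 at index 3, swap → [18, 11, 26, 34, 16, 47, 55, 33, 21, 24, 42, 60]
  34 vs smaller child 21 at index 8, swap → [18, 11, 26, 21, 16, 47, 55, 33, 34, 24, 42, 60]
sift down from index 0:
  18 vs smaller child 11 at index 1, swap → [11, 18, 26, 21, 16, 47, 55, 33, 34, 24, 42, 60]
  18 vs smaller child 16 at index 4, swap → [11, 16, 26, 21, 18, 47, 55, 33, 34, 24, 42, 60]

[11, 16, 26, 21, 18, 47, 55, 33, 34, 24, 42, 60]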